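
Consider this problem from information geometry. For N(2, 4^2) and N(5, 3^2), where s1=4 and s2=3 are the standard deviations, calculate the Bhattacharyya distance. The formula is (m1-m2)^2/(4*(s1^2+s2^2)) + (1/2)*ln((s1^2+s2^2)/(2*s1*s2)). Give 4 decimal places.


Bhattacharyya distance between two Gaussians:
DB = (m1-m2)^2/(4*(s1^2+s2^2)) + (1/2)*ln((s1^2+s2^2)/(2*s1*s2)).
(m1-m2)^2 = (-3)^2 = 9.
s1^2+s2^2 = 16 + 9 = 25.
term1 = 9/100 = 0.09.
term2 = 0.5*ln(25/24.0) = 0.020411.
DB = 0.09 + 0.020411 = 0.1104

0.1104


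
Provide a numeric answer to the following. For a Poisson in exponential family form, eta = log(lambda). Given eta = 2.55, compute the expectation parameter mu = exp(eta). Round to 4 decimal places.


Expectation parameter for Poisson exponential family:
mu = exp(eta).
eta = 2.55.
mu = exp(2.55) = 12.8071

12.8071


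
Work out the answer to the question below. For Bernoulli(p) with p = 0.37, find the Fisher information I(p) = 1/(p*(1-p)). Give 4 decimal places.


For Bernoulli(p), Fisher information is I(p) = 1/(p*(1-p)).
p = 0.37, 1-p = 0.63.
p*(1-p) = 0.2331.
I(p) = 1/0.2331 = 4.2900

4.2900


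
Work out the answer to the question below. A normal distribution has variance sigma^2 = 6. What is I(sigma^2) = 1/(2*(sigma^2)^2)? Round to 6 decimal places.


Fisher information for variance: I(sigma^2) = 1/(2*sigma^4).
sigma^2 = 6, so sigma^4 = 36.
I = 1/(2*36) = 1/72 = 0.013889

0.013889


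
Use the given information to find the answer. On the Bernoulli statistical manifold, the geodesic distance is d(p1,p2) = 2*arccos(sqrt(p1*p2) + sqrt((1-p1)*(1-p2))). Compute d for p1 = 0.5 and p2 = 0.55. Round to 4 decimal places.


Geodesic distance on Bernoulli manifold:
d(p1,p2) = 2*arccos(sqrt(p1*p2) + sqrt((1-p1)*(1-p2))).
sqrt(p1*p2) = sqrt(0.5*0.55) = 0.524404.
sqrt((1-p1)*(1-p2)) = sqrt(0.5*0.45) = 0.474342.
arg = 0.524404 + 0.474342 = 0.998746.
d = 2*arccos(0.998746) = 0.1002

0.1002


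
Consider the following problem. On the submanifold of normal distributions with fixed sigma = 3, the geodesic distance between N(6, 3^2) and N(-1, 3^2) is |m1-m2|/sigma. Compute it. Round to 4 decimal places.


On the fixed-variance normal subfamily, geodesic distance = |m1-m2|/sigma.
|6 - -1| = 7.
sigma = 3.
d = 7/3 = 2.3333

2.3333


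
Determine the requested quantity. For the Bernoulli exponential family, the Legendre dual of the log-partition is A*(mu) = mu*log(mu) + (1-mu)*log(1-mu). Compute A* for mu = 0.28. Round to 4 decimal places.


Legendre transform for Bernoulli:
A*(mu) = mu*log(mu) + (1-mu)*log(1-mu).
mu = 0.28, 1-mu = 0.72.
mu*log(mu) = 0.28*log(0.28) = -0.35643.
(1-mu)*log(1-mu) = 0.72*log(0.72) = -0.236523.
A* = -0.35643 + -0.236523 = -0.5930

-0.5930


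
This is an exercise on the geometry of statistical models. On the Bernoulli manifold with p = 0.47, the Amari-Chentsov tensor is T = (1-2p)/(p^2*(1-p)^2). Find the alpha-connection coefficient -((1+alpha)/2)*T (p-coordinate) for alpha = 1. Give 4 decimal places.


Skewness (Amari-Chentsov) tensor: T = (1-2p)/(p^2*(1-p)^2).
p = 0.47, 1-2p = 0.06, p^2 = 0.2209, (1-p)^2 = 0.2809.
T = 0.06/(0.2209 * 0.2809) = 0.96695.
In the p-coordinate, Gamma^(alpha) = Gamma^(0) - (alpha/2)*T with Gamma^(0) = (1/2)*g'(p) = -T/2,
so Gamma^(alpha) = -((1+alpha)/2)*T.
alpha = 1, -(1+alpha)/2 = -1.0.
Gamma = -1.0 * 0.96695 = -0.9669

-0.9669


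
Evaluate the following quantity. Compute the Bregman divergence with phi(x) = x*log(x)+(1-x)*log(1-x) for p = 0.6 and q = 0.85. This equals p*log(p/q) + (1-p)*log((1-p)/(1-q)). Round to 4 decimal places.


Bregman divergence with negative entropy generator:
D = p*log(p/q) + (1-p)*log((1-p)/(1-q)).
p = 0.6, q = 0.85.
p*log(p/q) = 0.6*log(0.6/0.85) = -0.208984.
(1-p)*log((1-p)/(1-q)) = 0.4*log(0.4/0.15) = 0.392332.
D = -0.208984 + 0.392332 = 0.1833

0.1833


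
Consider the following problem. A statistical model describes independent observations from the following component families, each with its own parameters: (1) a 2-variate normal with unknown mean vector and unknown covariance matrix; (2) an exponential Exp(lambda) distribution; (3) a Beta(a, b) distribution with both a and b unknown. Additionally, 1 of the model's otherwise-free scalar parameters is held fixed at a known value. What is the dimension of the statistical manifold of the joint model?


The dimension of a statistical manifold equals the number of free
(independent) real parameters of the model. For a product of independent
blocks the parameter counts add.
- 2-variate normal: 2 (mean) + 2*3/2 = 3 (symmetric covariance) = 5.
- exponential (lambda): 1.
- Beta (a, b): 2.
Total = 5 + 1 + 2 = 8.
1 parameter(s) fixed at known values: 8 - 1 = 7.
Dimension = 7

7


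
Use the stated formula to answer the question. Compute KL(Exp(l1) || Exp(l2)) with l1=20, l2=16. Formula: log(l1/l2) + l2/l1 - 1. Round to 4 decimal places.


KL divergence for exponential family:
KL = log(l1/l2) + l2/l1 - 1.
log(20/16) = 0.223144.
16/20 = 0.8.
KL = 0.223144 + 0.8 - 1 = 0.0231

0.0231


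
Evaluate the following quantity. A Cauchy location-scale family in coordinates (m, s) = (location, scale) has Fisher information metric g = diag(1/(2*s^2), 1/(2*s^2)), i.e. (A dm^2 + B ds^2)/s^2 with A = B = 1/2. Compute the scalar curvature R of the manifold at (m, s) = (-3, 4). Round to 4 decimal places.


The metric has the form g = (A dm^2 + B ds^2)/s^2 with A = 1/2, B = 1/2.
Substitute u = sqrt(A/B)*m: g = B*(du^2 + ds^2)/s^2, i.e. B times the
Poincare upper half-plane metric, which has constant Gaussian curvature -1.
Scaling a 2D metric by a constant c divides the Gaussian curvature by c,
so K = -1/B = -1/(1/2) = -2.0000 everywhere (the point (m, s) = (-3, 4) is irrelevant:
the curvature is constant).
Scalar curvature in dimension 2: R = 2K = -2/(1/2) = -4.0000.

-4.0000


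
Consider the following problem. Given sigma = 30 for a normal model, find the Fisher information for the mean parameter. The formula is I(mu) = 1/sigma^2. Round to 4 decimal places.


The Fisher information for the mean of a normal distribution is I(mu) = 1/sigma^2.
sigma = 30, so sigma^2 = 900.
I(mu) = 1/900 = 0.0011

0.0011


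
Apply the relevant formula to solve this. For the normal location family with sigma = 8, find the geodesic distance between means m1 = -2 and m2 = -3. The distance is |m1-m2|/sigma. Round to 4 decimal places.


On the fixed-variance normal subfamily, geodesic distance = |m1-m2|/sigma.
|-2 - -3| = 1.
sigma = 8.
d = 1/8 = 0.1250

0.1250


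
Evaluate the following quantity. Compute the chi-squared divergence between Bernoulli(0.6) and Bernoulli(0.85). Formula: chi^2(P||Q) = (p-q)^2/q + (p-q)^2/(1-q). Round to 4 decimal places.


Chi-squared divergence between Bernoulli distributions:
chi^2 = (p-q)^2/q + (p-q)^2/(1-q).
p = 0.6, q = 0.85, p-q = -0.25.
(p-q)^2 = 0.0625.
term1 = 0.0625/0.85 = 0.073529.
term2 = 0.0625/0.15 = 0.416667.
chi^2 = 0.073529 + 0.416667 = 0.4902

0.4902


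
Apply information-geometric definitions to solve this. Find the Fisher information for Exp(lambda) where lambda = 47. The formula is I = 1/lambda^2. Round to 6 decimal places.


Fisher information for exponential: I(lambda) = 1/lambda^2.
lambda = 47, lambda^2 = 2209.
I = 1/2209 = 0.000453

0.000453


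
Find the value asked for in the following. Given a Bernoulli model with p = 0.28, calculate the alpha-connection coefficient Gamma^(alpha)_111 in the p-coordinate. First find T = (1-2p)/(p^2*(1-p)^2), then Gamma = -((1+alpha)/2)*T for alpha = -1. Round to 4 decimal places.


Skewness (Amari-Chentsov) tensor: T = (1-2p)/(p^2*(1-p)^2).
p = 0.28, 1-2p = 0.44, p^2 = 0.0784, (1-p)^2 = 0.5184.
T = 0.44/(0.0784 * 0.5184) = 10.82609.
In the p-coordinate, Gamma^(alpha) = Gamma^(0) - (alpha/2)*T with Gamma^(0) = (1/2)*g'(p) = -T/2,
so Gamma^(alpha) = -((1+alpha)/2)*T.
alpha = -1, -(1+alpha)/2 = 0.0.
Gamma = 0.0 * 10.82609 = 0.0000

0.0000


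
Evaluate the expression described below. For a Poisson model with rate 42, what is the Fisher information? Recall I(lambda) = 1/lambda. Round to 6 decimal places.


Fisher information for Poisson: I(lambda) = 1/lambda.
lambda = 42.
I(lambda) = 1/42 = 0.023810

0.023810


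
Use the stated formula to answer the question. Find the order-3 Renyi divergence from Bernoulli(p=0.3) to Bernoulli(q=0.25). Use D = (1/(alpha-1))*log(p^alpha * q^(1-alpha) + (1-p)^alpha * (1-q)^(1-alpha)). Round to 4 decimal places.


Renyi divergence of order alpha between Bernoulli distributions:
D = (1/(alpha-1))*log(p^alpha * q^(1-alpha) + (1-p)^alpha * (1-q)^(1-alpha)).
alpha = 3, p = 0.3, q = 0.25.
p^alpha * q^(1-alpha) = 0.3^3 * 0.25^-2 = 0.432.
(1-p)^alpha * (1-q)^(1-alpha) = 0.7^3 * 0.75^-2 = 0.609778.
sum = 0.432 + 0.609778 = 1.041778.
D = (1/2)*log(1.041778) = 0.0205

0.0205


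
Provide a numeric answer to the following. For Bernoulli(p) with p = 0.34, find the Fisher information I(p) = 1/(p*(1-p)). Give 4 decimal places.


For Bernoulli(p), Fisher information is I(p) = 1/(p*(1-p)).
p = 0.34, 1-p = 0.66.
p*(1-p) = 0.2244.
I(p) = 1/0.2244 = 4.4563

4.4563


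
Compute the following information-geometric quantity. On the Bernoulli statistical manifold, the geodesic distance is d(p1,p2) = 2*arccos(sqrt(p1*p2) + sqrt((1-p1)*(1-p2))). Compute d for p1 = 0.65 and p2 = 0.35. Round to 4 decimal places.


Geodesic distance on Bernoulli manifold:
d(p1,p2) = 2*arccos(sqrt(p1*p2) + sqrt((1-p1)*(1-p2))).
sqrt(p1*p2) = sqrt(0.65*0.35) = 0.47697.
sqrt((1-p1)*(1-p2)) = sqrt(0.35*0.65) = 0.47697.
arg = 0.47697 + 0.47697 = 0.953939.
d = 2*arccos(0.953939) = 0.6094

0.6094


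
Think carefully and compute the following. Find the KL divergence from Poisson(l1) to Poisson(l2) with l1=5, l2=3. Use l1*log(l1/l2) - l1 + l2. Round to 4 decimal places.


KL divergence for Poisson:
KL = l1*log(l1/l2) - l1 + l2.
l1 = 5, l2 = 3.
log(5/3) = 0.510826.
l1*log(l1/l2) = 5 * 0.510826 = 2.554128.
KL = 2.554128 - 5 + 3 = 0.5541

0.5541


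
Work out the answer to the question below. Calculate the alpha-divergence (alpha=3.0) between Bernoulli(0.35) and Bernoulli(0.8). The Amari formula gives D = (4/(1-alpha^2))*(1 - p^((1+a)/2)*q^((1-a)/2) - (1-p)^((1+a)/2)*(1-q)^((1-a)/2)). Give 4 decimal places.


Amari alpha-divergence:
D = (4/(1-alpha^2))*(1 - p^((1+a)/2)*q^((1-a)/2) - (1-p)^((1+a)/2)*(1-q)^((1-a)/2)).
alpha = 3.0, p = 0.35, q = 0.8.
e1 = (1+alpha)/2 = 2.0, e2 = (1-alpha)/2 = -1.0.
t1 = p^e1 * q^e2 = 0.35^2.0 * 0.8^-1.0 = 0.153125.
t2 = (1-p)^e1 * (1-q)^e2 = 0.65^2.0 * 0.2^-1.0 = 2.1125.
4/(1-alpha^2) = -0.5.
D = -0.5*(1 - 0.153125 - 2.1125) = 0.6328

0.6328


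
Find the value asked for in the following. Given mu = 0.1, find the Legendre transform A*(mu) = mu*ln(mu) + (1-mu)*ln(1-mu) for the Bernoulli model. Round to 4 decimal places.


Legendre transform for Bernoulli:
A*(mu) = mu*log(mu) + (1-mu)*log(1-mu).
mu = 0.1, 1-mu = 0.9.
mu*log(mu) = 0.1*log(0.1) = -0.230259.
(1-mu)*log(1-mu) = 0.9*log(0.9) = -0.094824.
A* = -0.230259 + -0.094824 = -0.3251

-0.3251


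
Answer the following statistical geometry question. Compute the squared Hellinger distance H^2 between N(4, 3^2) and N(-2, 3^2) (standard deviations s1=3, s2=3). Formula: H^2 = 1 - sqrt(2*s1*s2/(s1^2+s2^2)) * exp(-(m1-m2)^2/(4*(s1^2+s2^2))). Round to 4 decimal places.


Squared Hellinger distance for Gaussians:
H^2 = 1 - sqrt(2*s1*s2/(s1^2+s2^2)) * exp(-(m1-m2)^2/(4*(s1^2+s2^2))).
s1^2 = 9, s2^2 = 9, s1^2+s2^2 = 18.
sqrt(2*3*3/(18)) = 1.0.
(m1-m2)^2 = (6)^2 = 36.
exp(-36/(4*18)) = exp(-0.5) = 0.606531.
H^2 = 1 - 1.0*0.606531 = 0.3935

0.3935


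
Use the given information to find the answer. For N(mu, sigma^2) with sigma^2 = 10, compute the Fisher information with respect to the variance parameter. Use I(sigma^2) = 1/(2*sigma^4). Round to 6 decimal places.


Fisher information for variance: I(sigma^2) = 1/(2*sigma^4).
sigma^2 = 10, so sigma^4 = 100.
I = 1/(2*100) = 1/200 = 0.005000

0.005000


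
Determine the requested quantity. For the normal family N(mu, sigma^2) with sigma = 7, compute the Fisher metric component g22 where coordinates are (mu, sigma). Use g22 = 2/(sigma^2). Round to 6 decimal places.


For the 2-parameter normal family, the Fisher metric has:
  g11 = 1/sigma^2, g22 = 2/sigma^2.
sigma = 7, sigma^2 = 49.
g22 = 0.040816

0.040816


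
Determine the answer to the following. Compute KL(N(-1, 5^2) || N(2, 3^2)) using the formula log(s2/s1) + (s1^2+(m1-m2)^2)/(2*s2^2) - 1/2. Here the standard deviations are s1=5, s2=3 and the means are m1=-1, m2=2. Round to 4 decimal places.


KL divergence between normal distributions:
KL = log(s2/s1) + (s1^2 + (m1-m2)^2)/(2*s2^2) - 1/2.
log(3/5) = -0.510826.
(5^2 + (-1-2)^2)/(2*3^2) = (25 + 9)/18 = 1.888889.
KL = -0.510826 + 1.888889 - 0.5 = 0.8781

0.8781


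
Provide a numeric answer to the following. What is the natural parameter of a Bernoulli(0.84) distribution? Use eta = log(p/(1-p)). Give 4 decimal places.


Natural parameter for Bernoulli: eta = log(p/(1-p)).
p = 0.84, 1-p = 0.16.
p/(1-p) = 5.25.
eta = log(5.25) = 1.6582

1.6582


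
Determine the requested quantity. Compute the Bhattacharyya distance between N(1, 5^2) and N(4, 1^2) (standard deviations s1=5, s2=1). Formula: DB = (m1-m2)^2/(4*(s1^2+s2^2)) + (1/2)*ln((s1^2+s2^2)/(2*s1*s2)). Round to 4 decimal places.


Bhattacharyya distance between two Gaussians:
DB = (m1-m2)^2/(4*(s1^2+s2^2)) + (1/2)*ln((s1^2+s2^2)/(2*s1*s2)).
(m1-m2)^2 = (-3)^2 = 9.
s1^2+s2^2 = 25 + 1 = 26.
term1 = 9/104 = 0.086538.
term2 = 0.5*ln(26/10.0) = 0.477756.
DB = 0.086538 + 0.477756 = 0.5643

0.5643


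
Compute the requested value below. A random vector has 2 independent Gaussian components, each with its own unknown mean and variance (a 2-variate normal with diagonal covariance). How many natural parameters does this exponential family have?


Exponential family dimension calculation:
Each univariate normal has two natural parameters (mu/sigma^2 and -1/(2 sigma^2)).
With 2 independent components, dim = 2 * 2 = 4.

4


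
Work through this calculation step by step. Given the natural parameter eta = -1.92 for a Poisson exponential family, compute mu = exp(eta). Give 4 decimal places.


Expectation parameter for Poisson exponential family:
mu = exp(eta).
eta = -1.92.
mu = exp(-1.92) = 0.1466

0.1466


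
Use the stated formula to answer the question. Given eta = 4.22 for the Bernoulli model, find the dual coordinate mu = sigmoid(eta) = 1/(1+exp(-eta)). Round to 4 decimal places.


Dual coordinate (expectation parameter) for Bernoulli:
mu = 1/(1+exp(-eta)).
eta = 4.22.
exp(-eta) = exp(-4.22) = 0.014699.
mu = 1/(1+0.014699) = 0.9855

0.9855


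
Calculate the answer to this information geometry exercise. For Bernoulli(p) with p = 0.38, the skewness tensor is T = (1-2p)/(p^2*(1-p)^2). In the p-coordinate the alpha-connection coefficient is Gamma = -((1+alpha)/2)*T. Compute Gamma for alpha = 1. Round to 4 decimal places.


Skewness (Amari-Chentsov) tensor: T = (1-2p)/(p^2*(1-p)^2).
p = 0.38, 1-2p = 0.24, p^2 = 0.1444, (1-p)^2 = 0.3844.
T = 0.24/(0.1444 * 0.3844) = 4.323751.
In the p-coordinate, Gamma^(alpha) = Gamma^(0) - (alpha/2)*T with Gamma^(0) = (1/2)*g'(p) = -T/2,
so Gamma^(alpha) = -((1+alpha)/2)*T.
alpha = 1, -(1+alpha)/2 = -1.0.
Gamma = -1.0 * 4.323751 = -4.3238

-4.3238


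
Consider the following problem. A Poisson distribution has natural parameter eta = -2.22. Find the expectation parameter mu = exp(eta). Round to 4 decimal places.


Expectation parameter for Poisson exponential family:
mu = exp(eta).
eta = -2.22.
mu = exp(-2.22) = 0.1086

0.1086


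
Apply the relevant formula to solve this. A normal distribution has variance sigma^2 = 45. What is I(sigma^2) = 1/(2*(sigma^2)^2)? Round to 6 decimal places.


Fisher information for variance: I(sigma^2) = 1/(2*sigma^4).
sigma^2 = 45, so sigma^4 = 2025.
I = 1/(2*2025) = 1/4050 = 0.000247

0.000247


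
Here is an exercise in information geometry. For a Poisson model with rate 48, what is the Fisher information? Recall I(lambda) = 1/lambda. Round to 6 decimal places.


Fisher information for Poisson: I(lambda) = 1/lambda.
lambda = 48.
I(lambda) = 1/48 = 0.020833

0.020833


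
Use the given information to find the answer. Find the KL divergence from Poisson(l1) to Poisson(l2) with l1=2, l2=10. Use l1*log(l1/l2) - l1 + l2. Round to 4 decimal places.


KL divergence for Poisson:
KL = l1*log(l1/l2) - l1 + l2.
l1 = 2, l2 = 10.
log(2/10) = -1.609438.
l1*log(l1/l2) = 2 * -1.609438 = -3.218876.
KL = -3.218876 - 2 + 10 = 4.7811

4.7811


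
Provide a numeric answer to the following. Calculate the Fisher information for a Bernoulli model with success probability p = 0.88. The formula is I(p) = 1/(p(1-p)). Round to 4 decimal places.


For Bernoulli(p), Fisher information is I(p) = 1/(p*(1-p)).
p = 0.88, 1-p = 0.12.
p*(1-p) = 0.1056.
I(p) = 1/0.1056 = 9.4697

9.4697


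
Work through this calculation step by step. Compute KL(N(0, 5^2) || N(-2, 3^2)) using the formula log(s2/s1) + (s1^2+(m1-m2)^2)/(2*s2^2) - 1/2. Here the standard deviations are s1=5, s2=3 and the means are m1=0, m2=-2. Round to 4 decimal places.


KL divergence between normal distributions:
KL = log(s2/s1) + (s1^2 + (m1-m2)^2)/(2*s2^2) - 1/2.
log(3/5) = -0.510826.
(5^2 + (0--2)^2)/(2*3^2) = (25 + 4)/18 = 1.611111.
KL = -0.510826 + 1.611111 - 0.5 = 0.6003

0.6003


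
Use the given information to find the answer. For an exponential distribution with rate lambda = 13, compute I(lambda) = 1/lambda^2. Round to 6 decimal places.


Fisher information for exponential: I(lambda) = 1/lambda^2.
lambda = 13, lambda^2 = 169.
I = 1/169 = 0.005917

0.005917


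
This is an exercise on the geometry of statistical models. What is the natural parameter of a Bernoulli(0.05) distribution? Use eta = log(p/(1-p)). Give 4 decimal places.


Natural parameter for Bernoulli: eta = log(p/(1-p)).
p = 0.05, 1-p = 0.95.
p/(1-p) = 0.052632.
eta = log(0.052632) = -2.9444

-2.9444


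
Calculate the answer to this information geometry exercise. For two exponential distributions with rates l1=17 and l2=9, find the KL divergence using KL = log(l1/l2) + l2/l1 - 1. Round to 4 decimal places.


KL divergence for exponential family:
KL = log(l1/l2) + l2/l1 - 1.
log(17/9) = 0.635989.
9/17 = 0.529412.
KL = 0.635989 + 0.529412 - 1 = 0.1654

0.1654


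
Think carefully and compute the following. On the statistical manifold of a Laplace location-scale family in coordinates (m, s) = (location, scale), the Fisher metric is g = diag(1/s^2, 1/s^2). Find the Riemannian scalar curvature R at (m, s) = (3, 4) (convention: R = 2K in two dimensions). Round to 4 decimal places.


The metric has the form g = (A dm^2 + B ds^2)/s^2 with A = 1, B = 1.
Substitute u = sqrt(A/B)*m: g = B*(du^2 + ds^2)/s^2, i.e. B times the
Poincare upper half-plane metric, which has constant Gaussian curvature -1.
Scaling a 2D metric by a constant c divides the Gaussian curvature by c,
so K = -1/B = -1/(1) = -1.0000 everywhere (the point (m, s) = (3, 4) is irrelevant:
the curvature is constant).
Scalar curvature in dimension 2: R = 2K = -2/(1) = -2.0000.

-2.0000


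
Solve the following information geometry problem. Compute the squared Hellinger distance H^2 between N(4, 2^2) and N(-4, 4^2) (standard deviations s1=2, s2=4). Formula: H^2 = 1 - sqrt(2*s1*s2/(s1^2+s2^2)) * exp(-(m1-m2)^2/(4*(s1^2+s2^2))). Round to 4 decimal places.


Squared Hellinger distance for Gaussians:
H^2 = 1 - sqrt(2*s1*s2/(s1^2+s2^2)) * exp(-(m1-m2)^2/(4*(s1^2+s2^2))).
s1^2 = 4, s2^2 = 16, s1^2+s2^2 = 20.
sqrt(2*2*4/(20)) = 0.894427.
(m1-m2)^2 = (8)^2 = 64.
exp(-64/(4*20)) = exp(-0.8) = 0.449329.
H^2 = 1 - 0.894427*0.449329 = 0.5981

0.5981


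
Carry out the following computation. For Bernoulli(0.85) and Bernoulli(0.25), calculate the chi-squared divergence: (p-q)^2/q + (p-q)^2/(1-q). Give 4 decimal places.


Chi-squared divergence between Bernoulli distributions:
chi^2 = (p-q)^2/q + (p-q)^2/(1-q).
p = 0.85, q = 0.25, p-q = 0.6.
(p-q)^2 = 0.36.
term1 = 0.36/0.25 = 1.44.
term2 = 0.36/0.75 = 0.48.
chi^2 = 1.44 + 0.48 = 1.9200

1.9200


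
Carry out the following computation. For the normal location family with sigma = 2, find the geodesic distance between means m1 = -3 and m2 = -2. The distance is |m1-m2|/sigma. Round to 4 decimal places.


On the fixed-variance normal subfamily, geodesic distance = |m1-m2|/sigma.
|-3 - -2| = 1.
sigma = 2.
d = 1/2 = 0.5000

0.5000


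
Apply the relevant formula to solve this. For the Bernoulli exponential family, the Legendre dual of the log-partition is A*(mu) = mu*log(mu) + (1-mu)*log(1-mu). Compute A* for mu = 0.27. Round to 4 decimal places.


Legendre transform for Bernoulli:
A*(mu) = mu*log(mu) + (1-mu)*log(1-mu).
mu = 0.27, 1-mu = 0.73.
mu*log(mu) = 0.27*log(0.27) = -0.35352.
(1-mu)*log(1-mu) = 0.73*log(0.73) = -0.229739.
A* = -0.35352 + -0.229739 = -0.5833

-0.5833


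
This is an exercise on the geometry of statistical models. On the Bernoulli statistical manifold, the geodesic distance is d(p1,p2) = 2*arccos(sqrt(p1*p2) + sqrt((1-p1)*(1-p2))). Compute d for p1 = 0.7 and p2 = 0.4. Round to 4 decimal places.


Geodesic distance on Bernoulli manifold:
d(p1,p2) = 2*arccos(sqrt(p1*p2) + sqrt((1-p1)*(1-p2))).
sqrt(p1*p2) = sqrt(0.7*0.4) = 0.52915.
sqrt((1-p1)*(1-p2)) = sqrt(0.3*0.6) = 0.424264.
arg = 0.52915 + 0.424264 = 0.953414.
d = 2*arccos(0.953414) = 0.6129

0.6129


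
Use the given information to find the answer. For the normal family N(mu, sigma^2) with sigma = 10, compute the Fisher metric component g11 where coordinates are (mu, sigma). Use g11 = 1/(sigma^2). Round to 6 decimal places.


For the 2-parameter normal family, the Fisher metric has:
  g11 = 1/sigma^2, g22 = 2/sigma^2.
sigma = 10, sigma^2 = 100.
g11 = 0.010000

0.010000


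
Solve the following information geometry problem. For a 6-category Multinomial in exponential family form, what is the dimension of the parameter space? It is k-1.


Exponential family dimension calculation:
For Multinomial with k=6 categories, dim = k-1 = 5.

5


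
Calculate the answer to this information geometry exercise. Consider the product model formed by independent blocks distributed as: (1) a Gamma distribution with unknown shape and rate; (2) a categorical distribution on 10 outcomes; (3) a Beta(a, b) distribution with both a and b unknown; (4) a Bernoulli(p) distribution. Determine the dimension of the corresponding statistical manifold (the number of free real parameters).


The dimension of a statistical manifold equals the number of free
(independent) real parameters of the model. For a product of independent
blocks the parameter counts add.
- Gamma (shape, rate): 2.
- categorical on 10 outcomes (probabilities sum to 1): 10-1 = 9.
- Beta (a, b): 2.
- Bernoulli (p): 1.
Total = 2 + 9 + 2 + 1 = 14.
Dimension = 14

14


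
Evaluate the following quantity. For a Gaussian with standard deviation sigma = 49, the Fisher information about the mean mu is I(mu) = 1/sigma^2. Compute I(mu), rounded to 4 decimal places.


The Fisher information for the mean of a normal distribution is I(mu) = 1/sigma^2.
sigma = 49, so sigma^2 = 2401.
I(mu) = 1/2401 = 0.0004

0.0004


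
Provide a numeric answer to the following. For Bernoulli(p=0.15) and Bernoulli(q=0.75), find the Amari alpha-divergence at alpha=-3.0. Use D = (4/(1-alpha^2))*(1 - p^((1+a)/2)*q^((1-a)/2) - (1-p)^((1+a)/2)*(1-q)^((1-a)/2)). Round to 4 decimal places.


Amari alpha-divergence:
D = (4/(1-alpha^2))*(1 - p^((1+a)/2)*q^((1-a)/2) - (1-p)^((1+a)/2)*(1-q)^((1-a)/2)).
alpha = -3.0, p = 0.15, q = 0.75.
e1 = (1+alpha)/2 = -1.0, e2 = (1-alpha)/2 = 2.0.
t1 = p^e1 * q^e2 = 0.15^-1.0 * 0.75^2.0 = 3.75.
t2 = (1-p)^e1 * (1-q)^e2 = 0.85^-1.0 * 0.25^2.0 = 0.073529.
4/(1-alpha^2) = -0.5.
D = -0.5*(1 - 3.75 - 0.073529) = 1.4118

1.4118


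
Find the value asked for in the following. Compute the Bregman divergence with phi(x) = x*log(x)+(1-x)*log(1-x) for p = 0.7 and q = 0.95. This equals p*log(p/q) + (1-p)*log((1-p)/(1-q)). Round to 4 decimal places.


Bregman divergence with negative entropy generator:
D = p*log(p/q) + (1-p)*log((1-p)/(1-q)).
p = 0.7, q = 0.95.
p*log(p/q) = 0.7*log(0.7/0.95) = -0.213767.
(1-p)*log((1-p)/(1-q)) = 0.3*log(0.3/0.05) = 0.537528.
D = -0.213767 + 0.537528 = 0.3238

0.3238


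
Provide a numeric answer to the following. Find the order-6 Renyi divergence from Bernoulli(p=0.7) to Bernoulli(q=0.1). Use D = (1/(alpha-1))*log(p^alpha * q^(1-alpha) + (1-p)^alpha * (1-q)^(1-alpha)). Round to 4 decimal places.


Renyi divergence of order alpha between Bernoulli distributions:
D = (1/(alpha-1))*log(p^alpha * q^(1-alpha) + (1-p)^alpha * (1-q)^(1-alpha)).
alpha = 6, p = 0.7, q = 0.1.
p^alpha * q^(1-alpha) = 0.7^6 * 0.1^-5 = 11764.9.
(1-p)^alpha * (1-q)^(1-alpha) = 0.3^6 * 0.9^-5 = 0.001235.
sum = 11764.9 + 0.001235 = 11764.901235.
D = (1/5)*log(11764.901235) = 1.8746

1.8746


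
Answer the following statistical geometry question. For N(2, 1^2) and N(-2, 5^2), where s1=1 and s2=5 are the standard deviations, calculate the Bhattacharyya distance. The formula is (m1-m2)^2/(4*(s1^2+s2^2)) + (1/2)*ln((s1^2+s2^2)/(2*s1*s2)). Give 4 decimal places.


Bhattacharyya distance between two Gaussians:
DB = (m1-m2)^2/(4*(s1^2+s2^2)) + (1/2)*ln((s1^2+s2^2)/(2*s1*s2)).
(m1-m2)^2 = (4)^2 = 16.
s1^2+s2^2 = 1 + 25 = 26.
term1 = 16/104 = 0.153846.
term2 = 0.5*ln(26/10.0) = 0.477756.
DB = 0.153846 + 0.477756 = 0.6316

0.6316


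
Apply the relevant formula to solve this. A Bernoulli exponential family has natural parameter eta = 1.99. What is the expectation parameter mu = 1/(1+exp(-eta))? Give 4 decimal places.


Dual coordinate (expectation parameter) for Bernoulli:
mu = 1/(1+exp(-eta)).
eta = 1.99.
exp(-eta) = exp(-1.99) = 0.136695.
mu = 1/(1+0.136695) = 0.8797

0.8797


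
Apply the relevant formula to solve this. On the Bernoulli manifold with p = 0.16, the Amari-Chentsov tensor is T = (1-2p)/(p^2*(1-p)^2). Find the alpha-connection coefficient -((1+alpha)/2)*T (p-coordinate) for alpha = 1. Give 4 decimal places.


Skewness (Amari-Chentsov) tensor: T = (1-2p)/(p^2*(1-p)^2).
p = 0.16, 1-2p = 0.68, p^2 = 0.0256, (1-p)^2 = 0.7056.
T = 0.68/(0.0256 * 0.7056) = 37.645266.
In the p-coordinate, Gamma^(alpha) = Gamma^(0) - (alpha/2)*T with Gamma^(0) = (1/2)*g'(p) = -T/2,
so Gamma^(alpha) = -((1+alpha)/2)*T.
alpha = 1, -(1+alpha)/2 = -1.0.
Gamma = -1.0 * 37.645266 = -37.6453

-37.6453


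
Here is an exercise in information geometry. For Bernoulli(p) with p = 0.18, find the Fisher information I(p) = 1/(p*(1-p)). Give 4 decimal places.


For Bernoulli(p), Fisher information is I(p) = 1/(p*(1-p)).
p = 0.18, 1-p = 0.82.
p*(1-p) = 0.1476.
I(p) = 1/0.1476 = 6.7751

6.7751


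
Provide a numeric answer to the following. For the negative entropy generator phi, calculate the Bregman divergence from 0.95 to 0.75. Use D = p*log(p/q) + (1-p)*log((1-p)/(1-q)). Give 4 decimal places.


Bregman divergence with negative entropy generator:
D = p*log(p/q) + (1-p)*log((1-p)/(1-q)).
p = 0.95, q = 0.75.
p*log(p/q) = 0.95*log(0.95/0.75) = 0.224569.
(1-p)*log((1-p)/(1-q)) = 0.05*log(0.05/0.25) = -0.080472.
D = 0.224569 + -0.080472 = 0.1441

0.1441


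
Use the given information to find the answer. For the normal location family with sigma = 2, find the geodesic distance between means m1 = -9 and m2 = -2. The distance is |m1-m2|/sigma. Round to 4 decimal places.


On the fixed-variance normal subfamily, geodesic distance = |m1-m2|/sigma.
|-9 - -2| = 7.
sigma = 2.
d = 7/2 = 3.5000

3.5000


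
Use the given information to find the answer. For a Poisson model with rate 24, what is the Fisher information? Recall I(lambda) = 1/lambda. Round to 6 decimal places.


Fisher information for Poisson: I(lambda) = 1/lambda.
lambda = 24.
I(lambda) = 1/24 = 0.041667

0.041667


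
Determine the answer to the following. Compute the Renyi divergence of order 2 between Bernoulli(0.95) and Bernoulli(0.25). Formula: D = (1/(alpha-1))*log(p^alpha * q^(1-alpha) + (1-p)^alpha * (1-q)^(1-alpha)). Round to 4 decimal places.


Renyi divergence of order alpha between Bernoulli distributions:
D = (1/(alpha-1))*log(p^alpha * q^(1-alpha) + (1-p)^alpha * (1-q)^(1-alpha)).
alpha = 2, p = 0.95, q = 0.25.
p^alpha * q^(1-alpha) = 0.95^2 * 0.25^-1 = 3.61.
(1-p)^alpha * (1-q)^(1-alpha) = 0.05^2 * 0.75^-1 = 0.003333.
sum = 3.61 + 0.003333 = 3.613333.
D = (1/1)*log(3.613333) = 1.2846

1.2846


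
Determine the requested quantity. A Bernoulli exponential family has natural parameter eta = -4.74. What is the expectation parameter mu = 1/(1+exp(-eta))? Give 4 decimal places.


Dual coordinate (expectation parameter) for Bernoulli:
mu = 1/(1+exp(-eta)).
eta = -4.74.
exp(-eta) = exp(4.74) = 114.434202.
mu = 1/(1+114.434202) = 0.0087

0.0087


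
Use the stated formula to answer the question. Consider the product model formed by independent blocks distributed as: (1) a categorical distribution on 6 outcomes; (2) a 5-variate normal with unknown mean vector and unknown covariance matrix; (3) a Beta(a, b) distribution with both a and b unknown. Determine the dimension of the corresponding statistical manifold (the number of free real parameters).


The dimension of a statistical manifold equals the number of free
(independent) real parameters of the model. For a product of independent
blocks the parameter counts add.
- categorical on 6 outcomes (probabilities sum to 1): 6-1 = 5.
- 5-variate normal: 5 (mean) + 5*6/2 = 15 (symmetric covariance) = 20.
- Beta (a, b): 2.
Total = 5 + 20 + 2 = 27.
Dimension = 27

27


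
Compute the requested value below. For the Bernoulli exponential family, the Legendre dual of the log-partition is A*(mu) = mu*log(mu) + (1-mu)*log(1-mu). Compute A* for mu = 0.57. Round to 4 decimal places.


Legendre transform for Bernoulli:
A*(mu) = mu*log(mu) + (1-mu)*log(1-mu).
mu = 0.57, 1-mu = 0.43.
mu*log(mu) = 0.57*log(0.57) = -0.320408.
(1-mu)*log(1-mu) = 0.43*log(0.43) = -0.362907.
A* = -0.320408 + -0.362907 = -0.6833

-0.6833


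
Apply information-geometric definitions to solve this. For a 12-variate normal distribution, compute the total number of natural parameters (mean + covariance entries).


Exponential family dimension calculation:
For 12-dim MVN: mean has 12 params, covariance has 12*13/2 = 78 unique entries.
Total dim = 12 + 78 = 90.

90


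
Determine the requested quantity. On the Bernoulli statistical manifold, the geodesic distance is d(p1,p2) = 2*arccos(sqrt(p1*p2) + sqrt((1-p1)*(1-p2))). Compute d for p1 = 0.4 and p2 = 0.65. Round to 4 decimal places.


Geodesic distance on Bernoulli manifold:
d(p1,p2) = 2*arccos(sqrt(p1*p2) + sqrt((1-p1)*(1-p2))).
sqrt(p1*p2) = sqrt(0.4*0.65) = 0.509902.
sqrt((1-p1)*(1-p2)) = sqrt(0.6*0.35) = 0.458258.
arg = 0.509902 + 0.458258 = 0.96816.
d = 2*arccos(0.96816) = 0.5061

0.5061


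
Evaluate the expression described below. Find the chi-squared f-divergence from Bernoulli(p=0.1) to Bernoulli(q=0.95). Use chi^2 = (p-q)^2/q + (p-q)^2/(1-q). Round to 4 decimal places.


Chi-squared divergence between Bernoulli distributions:
chi^2 = (p-q)^2/q + (p-q)^2/(1-q).
p = 0.1, q = 0.95, p-q = -0.85.
(p-q)^2 = 0.7225.
term1 = 0.7225/0.95 = 0.760526.
term2 = 0.7225/0.05 = 14.45.
chi^2 = 0.760526 + 14.45 = 15.2105

15.2105


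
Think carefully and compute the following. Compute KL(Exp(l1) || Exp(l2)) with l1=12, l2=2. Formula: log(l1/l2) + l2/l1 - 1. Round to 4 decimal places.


KL divergence for exponential family:
KL = log(l1/l2) + l2/l1 - 1.
log(12/2) = 1.791759.
2/12 = 0.166667.
KL = 1.791759 + 0.166667 - 1 = 0.9584

0.9584


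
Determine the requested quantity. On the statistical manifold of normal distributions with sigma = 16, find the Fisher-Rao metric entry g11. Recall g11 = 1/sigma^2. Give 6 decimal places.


For the 2-parameter normal family, the Fisher metric has:
  g11 = 1/sigma^2, g22 = 2/sigma^2.
sigma = 16, sigma^2 = 256.
g11 = 0.003906

0.003906


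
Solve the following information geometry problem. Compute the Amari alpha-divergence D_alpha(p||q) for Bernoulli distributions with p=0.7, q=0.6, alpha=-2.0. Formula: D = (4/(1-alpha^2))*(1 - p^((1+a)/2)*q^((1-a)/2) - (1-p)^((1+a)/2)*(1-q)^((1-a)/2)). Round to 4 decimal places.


Amari alpha-divergence:
D = (4/(1-alpha^2))*(1 - p^((1+a)/2)*q^((1-a)/2) - (1-p)^((1+a)/2)*(1-q)^((1-a)/2)).
alpha = -2.0, p = 0.7, q = 0.6.
e1 = (1+alpha)/2 = -0.5, e2 = (1-alpha)/2 = 1.5.
t1 = p^e1 * q^e2 = 0.7^-0.5 * 0.6^1.5 = 0.555492.
t2 = (1-p)^e1 * (1-q)^e2 = 0.3^-0.5 * 0.4^1.5 = 0.46188.
4/(1-alpha^2) = -1.333333.
D = -1.333333*(1 - 0.555492 - 0.46188) = 0.0232

0.0232


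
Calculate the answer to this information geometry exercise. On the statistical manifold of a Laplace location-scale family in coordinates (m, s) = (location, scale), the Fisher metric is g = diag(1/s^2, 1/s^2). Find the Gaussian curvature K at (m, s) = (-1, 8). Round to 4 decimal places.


The metric has the form g = (A dm^2 + B ds^2)/s^2 with A = 1, B = 1.
Substitute u = sqrt(A/B)*m: g = B*(du^2 + ds^2)/s^2, i.e. B times the
Poincare upper half-plane metric, which has constant Gaussian curvature -1.
Scaling a 2D metric by a constant c divides the Gaussian curvature by c,
so K = -1/B = -1/(1) = -1.0000 everywhere (the point (m, s) = (-1, 8) is irrelevant:
the curvature is constant).
The requested Gaussian curvature is K = -1.0000.

-1.0000


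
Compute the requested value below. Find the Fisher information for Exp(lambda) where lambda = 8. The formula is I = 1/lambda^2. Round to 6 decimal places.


Fisher information for exponential: I(lambda) = 1/lambda^2.
lambda = 8, lambda^2 = 64.
I = 1/64 = 0.015625

0.015625


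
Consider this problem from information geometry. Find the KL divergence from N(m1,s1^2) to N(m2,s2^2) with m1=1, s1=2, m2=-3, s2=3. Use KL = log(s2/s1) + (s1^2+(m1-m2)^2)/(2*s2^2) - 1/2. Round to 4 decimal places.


KL divergence between normal distributions:
KL = log(s2/s1) + (s1^2 + (m1-m2)^2)/(2*s2^2) - 1/2.
log(3/2) = 0.405465.
(2^2 + (1--3)^2)/(2*3^2) = (4 + 16)/18 = 1.111111.
KL = 0.405465 + 1.111111 - 0.5 = 1.0166

1.0166


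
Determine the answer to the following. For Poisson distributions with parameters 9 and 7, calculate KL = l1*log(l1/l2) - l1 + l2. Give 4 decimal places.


KL divergence for Poisson:
KL = l1*log(l1/l2) - l1 + l2.
l1 = 9, l2 = 7.
log(9/7) = 0.251314.
l1*log(l1/l2) = 9 * 0.251314 = 2.26183.
KL = 2.26183 - 9 + 7 = 0.2618

0.2618


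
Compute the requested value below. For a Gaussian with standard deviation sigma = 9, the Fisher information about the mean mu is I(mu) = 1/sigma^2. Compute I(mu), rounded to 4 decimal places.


The Fisher information for the mean of a normal distribution is I(mu) = 1/sigma^2.
sigma = 9, so sigma^2 = 81.
I(mu) = 1/81 = 0.0123

0.0123


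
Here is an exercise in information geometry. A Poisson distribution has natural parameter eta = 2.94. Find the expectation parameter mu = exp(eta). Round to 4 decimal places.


Expectation parameter for Poisson exponential family:
mu = exp(eta).
eta = 2.94.
mu = exp(2.94) = 18.9158

18.9158


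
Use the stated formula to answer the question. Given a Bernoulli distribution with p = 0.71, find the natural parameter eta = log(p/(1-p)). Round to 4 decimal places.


Natural parameter for Bernoulli: eta = log(p/(1-p)).
p = 0.71, 1-p = 0.29.
p/(1-p) = 2.448276.
eta = log(2.448276) = 0.8954

0.8954


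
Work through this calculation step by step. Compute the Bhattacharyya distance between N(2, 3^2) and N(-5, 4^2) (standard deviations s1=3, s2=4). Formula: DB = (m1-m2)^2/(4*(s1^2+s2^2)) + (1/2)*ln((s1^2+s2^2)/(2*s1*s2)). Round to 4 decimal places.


Bhattacharyya distance between two Gaussians:
DB = (m1-m2)^2/(4*(s1^2+s2^2)) + (1/2)*ln((s1^2+s2^2)/(2*s1*s2)).
(m1-m2)^2 = (7)^2 = 49.
s1^2+s2^2 = 9 + 16 = 25.
term1 = 49/100 = 0.49.
term2 = 0.5*ln(25/24.0) = 0.020411.
DB = 0.49 + 0.020411 = 0.5104

0.5104


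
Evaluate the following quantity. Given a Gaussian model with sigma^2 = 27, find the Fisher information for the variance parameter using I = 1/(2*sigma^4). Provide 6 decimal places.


Fisher information for variance: I(sigma^2) = 1/(2*sigma^4).
sigma^2 = 27, so sigma^4 = 729.
I = 1/(2*729) = 1/1458 = 0.000686

0.000686


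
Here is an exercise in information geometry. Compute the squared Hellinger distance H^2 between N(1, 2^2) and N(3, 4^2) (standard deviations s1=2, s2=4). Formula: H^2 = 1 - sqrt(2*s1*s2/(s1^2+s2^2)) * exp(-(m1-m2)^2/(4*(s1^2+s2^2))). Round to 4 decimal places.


Squared Hellinger distance for Gaussians:
H^2 = 1 - sqrt(2*s1*s2/(s1^2+s2^2)) * exp(-(m1-m2)^2/(4*(s1^2+s2^2))).
s1^2 = 4, s2^2 = 16, s1^2+s2^2 = 20.
sqrt(2*2*4/(20)) = 0.894427.
(m1-m2)^2 = (-2)^2 = 4.
exp(-4/(4*20)) = exp(-0.05) = 0.951229.
H^2 = 1 - 0.894427*0.951229 = 0.1492

0.1492


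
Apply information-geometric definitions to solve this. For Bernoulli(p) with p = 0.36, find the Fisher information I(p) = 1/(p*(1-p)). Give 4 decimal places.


For Bernoulli(p), Fisher information is I(p) = 1/(p*(1-p)).
p = 0.36, 1-p = 0.64.
p*(1-p) = 0.2304.
I(p) = 1/0.2304 = 4.3403

4.3403


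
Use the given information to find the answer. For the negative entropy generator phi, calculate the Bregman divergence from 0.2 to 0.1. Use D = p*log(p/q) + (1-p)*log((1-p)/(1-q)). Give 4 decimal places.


Bregman divergence with negative entropy generator:
D = p*log(p/q) + (1-p)*log((1-p)/(1-q)).
p = 0.2, q = 0.1.
p*log(p/q) = 0.2*log(0.2/0.1) = 0.138629.
(1-p)*log((1-p)/(1-q)) = 0.8*log(0.8/0.9) = -0.094226.
D = 0.138629 + -0.094226 = 0.0444

0.0444


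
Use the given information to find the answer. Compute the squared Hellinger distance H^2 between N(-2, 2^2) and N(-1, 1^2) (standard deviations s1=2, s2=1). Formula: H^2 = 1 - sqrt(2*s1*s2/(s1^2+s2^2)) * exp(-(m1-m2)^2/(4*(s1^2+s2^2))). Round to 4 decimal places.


Squared Hellinger distance for Gaussians:
H^2 = 1 - sqrt(2*s1*s2/(s1^2+s2^2)) * exp(-(m1-m2)^2/(4*(s1^2+s2^2))).
s1^2 = 4, s2^2 = 1, s1^2+s2^2 = 5.
sqrt(2*2*1/(5)) = 0.894427.
(m1-m2)^2 = (-1)^2 = 1.
exp(-1/(4*5)) = exp(-0.05) = 0.951229.
H^2 = 1 - 0.894427*0.951229 = 0.1492

0.1492


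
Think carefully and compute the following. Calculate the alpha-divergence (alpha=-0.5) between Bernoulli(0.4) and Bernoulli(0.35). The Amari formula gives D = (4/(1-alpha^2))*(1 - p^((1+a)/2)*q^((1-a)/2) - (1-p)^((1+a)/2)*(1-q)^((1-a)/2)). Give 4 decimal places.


Amari alpha-divergence:
D = (4/(1-alpha^2))*(1 - p^((1+a)/2)*q^((1-a)/2) - (1-p)^((1+a)/2)*(1-q)^((1-a)/2)).
alpha = -0.5, p = 0.4, q = 0.35.
e1 = (1+alpha)/2 = 0.25, e2 = (1-alpha)/2 = 0.75.
t1 = p^e1 * q^e2 = 0.4^0.25 * 0.35^0.75 = 0.361881.
t2 = (1-p)^e1 * (1-q)^e2 = 0.6^0.25 * 0.65^0.75 = 0.637122.
4/(1-alpha^2) = 5.333333.
D = 5.333333*(1 - 0.361881 - 0.637122) = 0.0053

0.0053


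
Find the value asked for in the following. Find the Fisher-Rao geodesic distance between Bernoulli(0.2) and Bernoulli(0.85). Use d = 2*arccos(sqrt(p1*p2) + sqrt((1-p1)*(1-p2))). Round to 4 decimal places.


Geodesic distance on Bernoulli manifold:
d(p1,p2) = 2*arccos(sqrt(p1*p2) + sqrt((1-p1)*(1-p2))).
sqrt(p1*p2) = sqrt(0.2*0.85) = 0.412311.
sqrt((1-p1)*(1-p2)) = sqrt(0.8*0.15) = 0.34641.
arg = 0.412311 + 0.34641 = 0.758721.
d = 2*arccos(0.758721) = 1.4189

1.4189


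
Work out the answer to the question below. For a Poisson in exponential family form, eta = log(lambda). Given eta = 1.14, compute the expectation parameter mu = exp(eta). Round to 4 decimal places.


Expectation parameter for Poisson exponential family:
mu = exp(eta).
eta = 1.14.
mu = exp(1.14) = 3.1268

3.1268


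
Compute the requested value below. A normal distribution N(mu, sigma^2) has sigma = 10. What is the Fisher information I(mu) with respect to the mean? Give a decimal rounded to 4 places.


The Fisher information for the mean of a normal distribution is I(mu) = 1/sigma^2.
sigma = 10, so sigma^2 = 100.
I(mu) = 1/100 = 0.0100

0.0100


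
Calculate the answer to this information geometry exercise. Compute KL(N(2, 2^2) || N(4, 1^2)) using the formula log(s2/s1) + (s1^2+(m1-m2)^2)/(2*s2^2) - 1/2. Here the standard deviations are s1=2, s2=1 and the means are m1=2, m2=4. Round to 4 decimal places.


KL divergence between normal distributions:
KL = log(s2/s1) + (s1^2 + (m1-m2)^2)/(2*s2^2) - 1/2.
log(1/2) = -0.693147.
(2^2 + (2-4)^2)/(2*1^2) = (4 + 4)/2 = 4.0.
KL = -0.693147 + 4.0 - 0.5 = 2.8069

2.8069
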